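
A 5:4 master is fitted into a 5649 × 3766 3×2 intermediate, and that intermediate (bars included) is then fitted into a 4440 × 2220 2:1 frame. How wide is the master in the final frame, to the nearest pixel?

2775 px

5:4 in 5649×3766: fills the height, so the master is 4707.50 × 3766.00.
Second fit — the 3×2 canvas into 4440×2220 spans the height: 3330.00 × 2220.00 (×0.5895 from 5649×3766).
The master scales with it: width 4707.50 × 0.5895 ≈ 2775.00.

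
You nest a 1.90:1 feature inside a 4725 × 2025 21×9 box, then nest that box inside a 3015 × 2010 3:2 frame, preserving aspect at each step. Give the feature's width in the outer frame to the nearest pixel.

2455 px

First fit — 1.90:1 into 4725×2025 spans the height: 3847.50 × 2025.00.
The 21×9 canvas is width-limited in 3015×2010, giving 3015.00 × 1292.14; scale factor 0.6381.
Applying the same ×0.6381: 3847.50 → 2455.07.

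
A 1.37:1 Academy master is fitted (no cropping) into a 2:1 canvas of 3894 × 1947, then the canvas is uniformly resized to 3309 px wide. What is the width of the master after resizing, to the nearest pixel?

In the 3894×1947 frame the master fills the height: width = 1947 × 1.370 ≈ 2667.39 px.
Resizing to 3309 px wide multiplies everything by 0.8498: 2667.39 → 2266.66 px.

2267 px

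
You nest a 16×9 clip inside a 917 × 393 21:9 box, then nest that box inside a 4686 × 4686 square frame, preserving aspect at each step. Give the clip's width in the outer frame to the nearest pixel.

Inside the 917×393 canvas the clip is height-limited at 698.67 × 393.00.
The 21:9 canvas is width-limited in 4686×4686, giving 4686.00 × 2008.29; scale factor 5.1101.
So the clip's width is 698.67 × 5.1101 ≈ 3570.29.

3570 px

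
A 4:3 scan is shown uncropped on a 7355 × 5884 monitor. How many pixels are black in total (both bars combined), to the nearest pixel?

2704801 pixels

4:3 is wider than 5:4, so it spans the full width.
That makes the image 5516.2500 px tall (7355 × 3/4).
Black = 5884 − 5516.2500 = 367.7500 px.
Across the 7355-px span: 367.7500 × 7355 ≈ 2704801 px.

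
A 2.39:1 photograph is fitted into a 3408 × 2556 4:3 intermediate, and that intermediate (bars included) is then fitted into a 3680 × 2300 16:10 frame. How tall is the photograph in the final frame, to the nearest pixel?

Inside the 3408×2556 canvas the photograph is width-limited at 3408.00 × 1425.94.
The 4:3 canvas is height-limited in 3680×2300, giving 3066.67 × 2300.00; scale factor 0.8998.
So the photograph's height is 1425.94 × 0.8998 ≈ 1283.12.

1283 px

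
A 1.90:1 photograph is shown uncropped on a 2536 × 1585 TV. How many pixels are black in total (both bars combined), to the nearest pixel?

634667 pixels

1.90:1 (1.900) > 16:10 (1.600), so the photograph fills the width.
That makes the image 1334.7368 px tall (2536 / 1.900).
Black = 1585 − 1334.7368 = 250.2632 px.
That's 250.2632 × 2536 ≈ 634667 black pixels.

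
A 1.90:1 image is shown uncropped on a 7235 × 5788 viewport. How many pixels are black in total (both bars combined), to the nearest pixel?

1.90:1 (1.900) > 5:4 (1.250), so the image fills the width.
Content height = 7235 / 1.900 ≈ 3807.8947 px.
Black = 5788 − 3807.8947 = 1980.1053 px.
Across the 7235-px span: 1980.1053 × 7235 ≈ 14326062 px.

14326062 pixels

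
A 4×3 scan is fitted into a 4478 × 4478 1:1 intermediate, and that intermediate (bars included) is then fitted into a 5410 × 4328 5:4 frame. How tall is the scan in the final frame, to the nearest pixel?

3246 px

First fit — 4×3 into 4478×4478 spans the width: 4478.00 × 3358.50.
1:1 in 5410×4328: fills the height, so the intermediate becomes 4328.00 × 4328.00 — a scale of ×0.9665.
Applying the same ×0.9665: 3358.50 → 3246.00.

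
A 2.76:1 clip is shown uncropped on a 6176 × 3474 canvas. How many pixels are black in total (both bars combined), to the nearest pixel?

7635505 pixels

2.76:1 is wider than 16:9, so it spans the full width.
That makes the image 2237.6812 px tall (6176 / 2.760).
Black = 3474 − 2237.6812 = 1236.3188 px.
Bar area = 1236.3188 × 6176 ≈ 7635505 px.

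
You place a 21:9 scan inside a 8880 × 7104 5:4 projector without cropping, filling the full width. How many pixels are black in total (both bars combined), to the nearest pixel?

That makes the image 3805.7143 px tall (8880 × 9/21).
Leftover height: 7104 − 3805.7143 = 3298.2857 px.
That's 3298.2857 × 8880 ≈ 29288777 black pixels.

29288777 pixels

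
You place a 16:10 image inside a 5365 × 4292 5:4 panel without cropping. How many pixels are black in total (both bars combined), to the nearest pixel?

5037064 pixels

16:10 (1.600) > 5:4 (1.250), so the image fills the width.
That makes the image 3353.1250 px tall (5365 × 10/16).
4292 − 3353.1250 = 938.8750 px of bars.
Across the 5365-px span: 938.8750 × 5365 ≈ 5037064 px.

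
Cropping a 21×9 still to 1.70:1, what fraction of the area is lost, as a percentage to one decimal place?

27.1%

Going from 21×9 to 1.70:1 means cutting width while keeping height.
(1.700)/(2.333) ≈ 0.729 of the area survives, leaving 27.14% discarded.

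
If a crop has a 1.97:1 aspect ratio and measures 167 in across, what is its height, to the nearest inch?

Height = 167 / 1.970 = 84.77.

85 in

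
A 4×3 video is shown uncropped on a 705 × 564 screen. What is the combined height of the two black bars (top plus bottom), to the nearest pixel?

Since 1.333 > 1.250, the video is width-limited.
That makes the image 528.75 px tall (705 × 3/4).
Leftover height: 564 − 528.75 = 35.25 px.

35 px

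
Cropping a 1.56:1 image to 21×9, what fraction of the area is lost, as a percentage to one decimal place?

33.1%

The width stays; only height is cut (since 21×9 is wider than 1.56:1).
Fraction kept = (1.560)/(2.333) ≈ 66.86%, so 33.14% is lost.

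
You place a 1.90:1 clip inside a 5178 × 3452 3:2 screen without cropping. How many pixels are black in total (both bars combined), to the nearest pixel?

3763043 pixels

1.90:1 is wider than 3:2, so it spans the full width.
Content height = 5178 / 1.900 ≈ 2725.2632 px.
3452 − 2725.2632 = 726.7368 px of bars.
Across the 5178-px span: 726.7368 × 5178 ≈ 3763043 px.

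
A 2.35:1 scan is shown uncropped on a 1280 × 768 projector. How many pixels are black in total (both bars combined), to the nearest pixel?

2.35:1 is wider than 5:3, so it spans the full width.
Content height = 1280 / 2.350 ≈ 544.6809 px.
Leftover height: 768 − 544.6809 = 223.3191 px.
That's 223.3191 × 1280 ≈ 285849 black pixels.

285849 pixels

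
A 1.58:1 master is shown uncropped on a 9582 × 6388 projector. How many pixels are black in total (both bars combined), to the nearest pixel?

1.58:1 is wider than 3×2, so it spans the full width.
The master is 9582 / 1.580 ≈ 6064.5570 px tall.
6388 − 6064.5570 = 323.4430 px of bars.
That's 323.4430 × 9582 ≈ 3099231 black pixels.

3099231 pixels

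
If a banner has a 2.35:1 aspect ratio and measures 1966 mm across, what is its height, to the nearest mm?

837 mm

At 2.35:1, 1966 / 2.350 ≈ 836.60.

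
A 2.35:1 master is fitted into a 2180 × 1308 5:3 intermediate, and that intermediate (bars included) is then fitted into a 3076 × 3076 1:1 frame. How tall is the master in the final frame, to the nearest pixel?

Inside the 2180×1308 canvas the master is width-limited at 2180.00 × 927.66.
5:3 in 3076×3076: fills the width, so the intermediate becomes 3076.00 × 1845.60 — a scale of ×1.4110.
Applying the same ×1.4110: 927.66 → 1308.94.

1309 px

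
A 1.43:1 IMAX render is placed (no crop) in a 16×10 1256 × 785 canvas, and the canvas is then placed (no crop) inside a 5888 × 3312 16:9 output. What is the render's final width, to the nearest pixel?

Inside the 1256×785 canvas the render is height-limited at 1122.55 × 785.00.
16×10 in 5888×3312: fills the height, so the intermediate becomes 5299.20 × 3312.00 — a scale of ×4.2191.
So the render's width is 1122.55 × 4.2191 ≈ 4736.16.

4736 px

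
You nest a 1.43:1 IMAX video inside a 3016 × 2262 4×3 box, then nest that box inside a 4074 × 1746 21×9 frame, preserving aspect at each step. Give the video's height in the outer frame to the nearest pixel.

1628 px

Inside the 3016×2262 canvas the video is width-limited at 3016.00 × 2109.09.
Second fit — the 4×3 canvas into 4074×1746 spans the height: 2328.00 × 1746.00 (×0.7719 from 3016×2262).
Applying the same ×0.7719: 2109.09 → 1627.97.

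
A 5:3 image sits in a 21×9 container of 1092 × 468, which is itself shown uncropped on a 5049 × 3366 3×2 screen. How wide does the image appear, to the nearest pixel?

Inside the 1092×468 canvas the image is height-limited at 780.00 × 468.00.
Second fit — the 21×9 canvas into 5049×3366 spans the width: 5049.00 × 2163.86 (×4.6236 from 1092×468).
The image scales with it: width 780.00 × 4.6236 ≈ 3606.43.

3606 px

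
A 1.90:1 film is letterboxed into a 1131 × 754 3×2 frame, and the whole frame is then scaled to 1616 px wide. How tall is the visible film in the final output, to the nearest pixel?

Fitted into 1131×754, the film spans the width; its height is 1131 / 1.900 ≈ 595.26 px.
Scaling 1131 → 1616 is ×1.4288, so the height becomes 595.26 × 1.4288 ≈ 850.53 px.

851 px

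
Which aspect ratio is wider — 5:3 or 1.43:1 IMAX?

5:3

5:3 = 1.667 and 1.43; 1.667 > 1.43.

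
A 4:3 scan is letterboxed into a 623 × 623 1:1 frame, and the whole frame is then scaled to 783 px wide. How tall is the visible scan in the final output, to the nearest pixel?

587 px

At 623×623 the scan is width-limited, so height = 623 × 3/4 ≈ 467.25 px.
Resizing to 783 px wide multiplies everything by 1.2568: 467.25 → 587.25 px.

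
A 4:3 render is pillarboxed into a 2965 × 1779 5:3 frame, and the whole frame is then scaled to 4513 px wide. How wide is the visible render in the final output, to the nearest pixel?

3610 px

In the 2965×1779 frame the render fills the height: width = 1779 × 4/3 ≈ 2372.00 px.
The frame scales by 4513/2965 = 1.5221; 2372.00 × 1.5221 ≈ 3610.40 px.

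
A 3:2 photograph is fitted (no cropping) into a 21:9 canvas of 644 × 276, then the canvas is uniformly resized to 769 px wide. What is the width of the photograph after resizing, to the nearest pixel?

494 px

At 644×276 the photograph is height-limited, so width = 276 × 3/2 ≈ 414.00 px.
Resizing to 769 px wide multiplies everything by 1.1941: 414.00 → 494.36 px.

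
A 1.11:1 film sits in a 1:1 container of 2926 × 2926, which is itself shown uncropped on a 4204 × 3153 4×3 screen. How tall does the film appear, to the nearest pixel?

2841 px

Inside the 2926×2926 canvas the film is width-limited at 2926.00 × 2636.04.
1:1 in 4204×3153: fills the height, so the intermediate becomes 3153.00 × 3153.00 — a scale of ×1.0776.
The film scales with it: height 2636.04 × 1.0776 ≈ 2840.54.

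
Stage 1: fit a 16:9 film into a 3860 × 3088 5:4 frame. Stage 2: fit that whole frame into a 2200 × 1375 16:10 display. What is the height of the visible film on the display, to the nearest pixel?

967 px

16:9 in 3860×3088: fills the width, so the film is 3860.00 × 2171.25.
Second fit — the 5:4 canvas into 2200×1375 spans the height: 1718.75 × 1375.00 (×0.4453 from 3860×3088).
Applying the same ×0.4453: 2171.25 → 966.80.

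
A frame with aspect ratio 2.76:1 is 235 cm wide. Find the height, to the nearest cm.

85 cm

Height = 235 / 2.760 = 85.14.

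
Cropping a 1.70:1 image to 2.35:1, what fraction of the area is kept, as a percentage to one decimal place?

The width stays; only height is cut (since 2.35:1 is wider than 1.70:1).
Area ratio = (1.700)/(2.350) = 72.34% retained.

72.3%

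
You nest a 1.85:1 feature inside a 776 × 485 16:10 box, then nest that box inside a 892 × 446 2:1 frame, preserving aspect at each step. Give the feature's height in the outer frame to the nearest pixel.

First fit — 1.85:1 into 776×485 spans the width: 776.00 × 419.46.
The 16:10 canvas is height-limited in 892×446, giving 713.60 × 446.00; scale factor 0.9196.
Applying the same ×0.9196: 419.46 → 385.73.

386 px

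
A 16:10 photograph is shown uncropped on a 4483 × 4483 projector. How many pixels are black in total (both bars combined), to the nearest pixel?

16:10 (1.600) > 1:1 (1.000), so the photograph fills the width.
Content height = 4483 × 10/16 ≈ 2801.8750 px.
Leftover height: 4483 − 2801.8750 = 1681.1250 px.
Bar area = 1681.1250 × 4483 ≈ 7536483 px.

7536483 pixels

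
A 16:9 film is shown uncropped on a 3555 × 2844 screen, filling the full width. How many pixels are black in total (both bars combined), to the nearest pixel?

3001531 pixels

Content height = 3555 × 9/16 ≈ 1999.6875 px.
Black = 2844 − 1999.6875 = 844.3125 px.
Bar area = 844.3125 × 3555 ≈ 3001531 px.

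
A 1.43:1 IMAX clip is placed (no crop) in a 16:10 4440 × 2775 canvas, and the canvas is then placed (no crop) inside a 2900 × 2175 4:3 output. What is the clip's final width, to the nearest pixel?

Inside the 4440×2775 canvas the clip is height-limited at 3968.25 × 2775.00.
Second fit — the 16:10 canvas into 2900×2175 spans the width: 2900.00 × 1812.50 (×0.6532 from 4440×2775).
So the clip's width is 3968.25 × 0.6532 ≈ 2591.88.

2592 px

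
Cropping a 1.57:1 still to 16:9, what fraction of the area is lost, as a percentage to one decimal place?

Going from 1.57:1 to 16:9 means cutting height while keeping width.
Area ratio = (1.570)/(1.778) = 88.31%; the remaining 11.69% is cropped out.

11.7%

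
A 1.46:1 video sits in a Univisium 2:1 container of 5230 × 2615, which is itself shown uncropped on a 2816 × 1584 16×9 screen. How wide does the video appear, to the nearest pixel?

1.46:1 in 5230×2615: fills the height, so the video is 3817.90 × 2615.00.
Second fit — the Univisium 2:1 canvas into 2816×1584 spans the width: 2816.00 × 1408.00 (×0.5384 from 5230×2615).
The video scales with it: width 3817.90 × 0.5384 ≈ 2055.68.

2056 px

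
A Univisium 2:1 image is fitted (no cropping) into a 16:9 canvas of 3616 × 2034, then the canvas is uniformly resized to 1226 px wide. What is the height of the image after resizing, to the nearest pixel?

613 px

In the 3616×2034 frame the image fills the width: height = 3616 × 1/2 ≈ 1808.00 px.
Resizing to 1226 px wide multiplies everything by 0.3390: 1808.00 → 613.00 px.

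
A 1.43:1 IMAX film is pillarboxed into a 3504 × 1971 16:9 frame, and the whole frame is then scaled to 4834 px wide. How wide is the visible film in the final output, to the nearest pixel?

Fitted into 3504×1971, the film spans the height; its width is 1971 × 1.430 ≈ 2818.53 px.
Scaling 3504 → 4834 is ×1.3796, so the width becomes 2818.53 × 1.3796 ≈ 3888.35 px.

3888 px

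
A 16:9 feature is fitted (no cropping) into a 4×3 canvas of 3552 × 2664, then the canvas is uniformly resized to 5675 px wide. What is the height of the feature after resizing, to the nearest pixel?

3192 px

Fitted into 3552×2664, the feature spans the width; its height is 3552 × 9/16 ≈ 1998.00 px.
The frame scales by 5675/3552 = 1.5977; 1998.00 × 1.5977 ≈ 3192.19 px.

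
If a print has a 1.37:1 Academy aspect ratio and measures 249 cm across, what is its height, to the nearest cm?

182 cm

Height = 249 / 1.370 = 181.75.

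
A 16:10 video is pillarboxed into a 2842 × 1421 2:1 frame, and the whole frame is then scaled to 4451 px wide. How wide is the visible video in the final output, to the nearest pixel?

3561 px

In the 2842×1421 frame the video fills the height: width = 1421 × 16/10 ≈ 2273.60 px.
Resizing to 4451 px wide multiplies everything by 1.5662: 2273.60 → 3560.80 px.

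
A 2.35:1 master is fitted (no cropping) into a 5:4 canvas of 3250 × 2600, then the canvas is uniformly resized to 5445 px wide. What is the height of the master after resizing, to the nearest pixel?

At 3250×2600 the master is width-limited, so height = 3250 / 2.350 ≈ 1382.98 px.
Scaling 3250 → 5445 is ×1.6754, so the height becomes 1382.98 × 1.6754 ≈ 2317.02 px.

2317 px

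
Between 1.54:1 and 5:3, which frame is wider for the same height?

5:3

1.54 and 5:3 = 1.667; 1.667 > 1.54.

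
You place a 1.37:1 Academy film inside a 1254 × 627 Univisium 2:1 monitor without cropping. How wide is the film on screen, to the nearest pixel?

1.37:1 Academy (1.370) < Univisium 2:1 (2.000), so the film fills the height.
That makes the image 858.99 px wide (627 × 1.370).

859 px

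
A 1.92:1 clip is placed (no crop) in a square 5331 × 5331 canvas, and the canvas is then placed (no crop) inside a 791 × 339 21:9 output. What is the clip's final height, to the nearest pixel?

Inside the 5331×5331 canvas the clip is width-limited at 5331.00 × 2776.56.
The square canvas is height-limited in 791×339, giving 339.00 × 339.00; scale factor 0.0636.
Applying the same ×0.0636: 2776.56 → 176.56.

177 px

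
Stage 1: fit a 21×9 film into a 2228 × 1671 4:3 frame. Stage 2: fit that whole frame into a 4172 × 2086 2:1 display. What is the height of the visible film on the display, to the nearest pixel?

1192 px

21×9 in 2228×1671: fills the width, so the film is 2228.00 × 954.86.
Second fit — the 4:3 canvas into 4172×2086 spans the height: 2781.33 × 2086.00 (×1.2484 from 2228×1671).
Applying the same ×1.2484: 954.86 → 1192.00.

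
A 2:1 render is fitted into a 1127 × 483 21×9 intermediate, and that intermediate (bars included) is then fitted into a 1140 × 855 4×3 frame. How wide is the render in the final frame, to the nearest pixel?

2:1 in 1127×483: fills the height, so the render is 966.00 × 483.00.
21×9 in 1140×855: fills the width, so the intermediate becomes 1140.00 × 488.57 — a scale of ×1.0115.
The render scales with it: width 966.00 × 1.0115 ≈ 977.14.

977 px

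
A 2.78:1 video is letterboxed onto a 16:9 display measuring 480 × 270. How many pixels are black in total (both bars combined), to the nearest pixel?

46722 pixels

2.78:1 is wider than 16:9, so it spans the full width.
That makes the image 172.6619 px tall (480 / 2.780).
270 − 172.6619 = 97.3381 px of bars.
Across the 480-px span: 97.3381 × 480 ≈ 46722 px.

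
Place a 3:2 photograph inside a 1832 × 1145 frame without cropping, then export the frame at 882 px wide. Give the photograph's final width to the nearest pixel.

827 px

At 1832×1145 the photograph is height-limited, so width = 1145 × 3/2 ≈ 1717.50 px.
Scaling 1832 → 882 is ×0.4814, so the width becomes 1717.50 × 0.4814 ≈ 826.88 px.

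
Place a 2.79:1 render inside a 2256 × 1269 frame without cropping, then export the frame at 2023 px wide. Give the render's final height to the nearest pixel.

In the 2256×1269 frame the render fills the width: height = 2256 / 2.790 ≈ 808.60 px.
Resizing to 2023 px wide multiplies everything by 0.8967: 808.60 → 725.09 px.

725 px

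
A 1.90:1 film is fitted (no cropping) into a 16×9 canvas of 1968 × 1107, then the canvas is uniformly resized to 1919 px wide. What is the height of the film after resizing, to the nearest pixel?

In the 1968×1107 frame the film fills the width: height = 1968 / 1.900 ≈ 1035.79 px.
The frame scales by 1919/1968 = 0.9751; 1035.79 × 0.9751 ≈ 1010.00 px.

1010 px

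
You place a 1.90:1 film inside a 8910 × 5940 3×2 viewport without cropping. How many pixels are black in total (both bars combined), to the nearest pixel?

11142189 pixels

Since 1.900 > 1.500, the film is width-limited.
The film is 8910 / 1.900 ≈ 4689.4737 px tall.
Leftover height: 5940 − 4689.4737 = 1250.5263 px.
Across the 8910-px span: 1250.5263 × 8910 ≈ 11142189 px.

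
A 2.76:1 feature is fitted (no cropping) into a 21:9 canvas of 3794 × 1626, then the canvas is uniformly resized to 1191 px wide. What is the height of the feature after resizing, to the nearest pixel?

432 px

At 3794×1626 the feature is width-limited, so height = 3794 / 2.760 ≈ 1374.64 px.
Resizing to 1191 px wide multiplies everything by 0.3139: 1374.64 → 431.52 px.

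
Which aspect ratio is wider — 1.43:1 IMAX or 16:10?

16:10

1.43 and 16:10 = 1.6; 1.6 > 1.43.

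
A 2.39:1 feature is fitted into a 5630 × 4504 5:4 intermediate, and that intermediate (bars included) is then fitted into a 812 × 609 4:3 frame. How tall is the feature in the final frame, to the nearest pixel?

319 px

2.39:1 in 5630×4504: fills the width, so the feature is 5630.00 × 2355.65.
Second fit — the 5:4 canvas into 812×609 spans the height: 761.25 × 609.00 (×0.1352 from 5630×4504).
Applying the same ×0.1352: 2355.65 → 318.51.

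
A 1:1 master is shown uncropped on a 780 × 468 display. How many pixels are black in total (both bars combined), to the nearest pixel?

146016 pixels

1:1 (1.000) < 5:3 (1.667), so the master fills the height.
Content width = 468 × 1/1 ≈ 468.0000 px.
Leftover width: 780 − 468.0000 = 312.0000 px.
That's 312.0000 × 468 ≈ 146016 black pixels.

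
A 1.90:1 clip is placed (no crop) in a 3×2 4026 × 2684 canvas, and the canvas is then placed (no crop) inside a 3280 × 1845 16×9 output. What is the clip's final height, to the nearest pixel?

First fit — 1.90:1 into 4026×2684 spans the width: 4026.00 × 2118.95.
Second fit — the 3×2 canvas into 3280×1845 spans the height: 2767.50 × 1845.00 (×0.6874 from 4026×2684).
So the clip's height is 2118.95 × 0.6874 ≈ 1456.58.

1457 px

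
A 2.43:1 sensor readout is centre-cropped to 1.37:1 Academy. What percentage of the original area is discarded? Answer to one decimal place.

43.6%

The height stays; only width is cut (since 1.37:1 Academy is narrower than 2.43:1).
Fraction kept = (1.370)/(2.430) ≈ 56.38%, so 43.62% is lost.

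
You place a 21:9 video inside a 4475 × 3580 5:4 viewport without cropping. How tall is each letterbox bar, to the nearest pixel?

831 px

Since 2.333 > 1.250, the video is width-limited.
The video is 4475 × 9/21 ≈ 1917.86 px tall.
3580 − 1917.86 = 1662.14 px of bars (831.07 each).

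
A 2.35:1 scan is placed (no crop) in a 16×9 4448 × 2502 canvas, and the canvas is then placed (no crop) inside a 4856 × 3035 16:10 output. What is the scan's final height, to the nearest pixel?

2066 px

First fit — 2.35:1 into 4448×2502 spans the width: 4448.00 × 1892.77.
The 16×9 canvas is width-limited in 4856×3035, giving 4856.00 × 2731.50; scale factor 1.0917.
Applying the same ×1.0917: 1892.77 → 2066.38.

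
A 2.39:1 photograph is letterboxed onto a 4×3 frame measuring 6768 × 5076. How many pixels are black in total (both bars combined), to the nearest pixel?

2.39:1 is wider than 4×3, so it spans the full width.
The photograph is 6768 / 2.390 ≈ 2831.7992 px tall.
5076 − 2831.7992 = 2244.2008 px of bars.
That's 2244.2008 × 6768 ≈ 15188751 black pixels.

15188751 pixels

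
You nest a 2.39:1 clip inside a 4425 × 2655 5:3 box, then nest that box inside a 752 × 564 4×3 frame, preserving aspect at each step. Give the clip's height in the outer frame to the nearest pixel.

First fit — 2.39:1 into 4425×2655 spans the width: 4425.00 × 1851.46.
5:3 in 752×564: fills the width, so the intermediate becomes 752.00 × 451.20 — a scale of ×0.1699.
The clip scales with it: height 1851.46 × 0.1699 ≈ 314.64.

315 px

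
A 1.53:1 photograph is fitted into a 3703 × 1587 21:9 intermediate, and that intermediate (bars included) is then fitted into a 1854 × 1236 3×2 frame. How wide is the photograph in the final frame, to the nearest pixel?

1216 px

1.53:1 in 3703×1587: fills the height, so the photograph is 2428.11 × 1587.00.
The 21:9 canvas is width-limited in 1854×1236, giving 1854.00 × 794.57; scale factor 0.5007.
Applying the same ×0.5007: 2428.11 → 1215.69.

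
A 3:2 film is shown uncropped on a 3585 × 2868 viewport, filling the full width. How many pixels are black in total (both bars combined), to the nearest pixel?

The film is 3585 × 2/3 ≈ 2390.0000 px tall.
Black = 2868 − 2390.0000 = 478.0000 px.
Across the 3585-px span: 478.0000 × 3585 ≈ 1713630 px.

1713630 pixels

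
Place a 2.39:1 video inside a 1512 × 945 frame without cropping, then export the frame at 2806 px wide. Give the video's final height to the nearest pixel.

In the 1512×945 frame the video fills the width: height = 1512 / 2.390 ≈ 632.64 px.
The frame scales by 2806/1512 = 1.8558; 632.64 × 1.8558 ≈ 1174.06 px.

1174 px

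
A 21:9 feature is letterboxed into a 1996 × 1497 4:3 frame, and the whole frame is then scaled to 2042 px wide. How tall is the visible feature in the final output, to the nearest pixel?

875 px

In the 1996×1497 frame the feature fills the width: height = 1996 × 9/21 ≈ 855.43 px.
The frame scales by 2042/1996 = 1.0230; 855.43 × 1.0230 ≈ 875.14 px.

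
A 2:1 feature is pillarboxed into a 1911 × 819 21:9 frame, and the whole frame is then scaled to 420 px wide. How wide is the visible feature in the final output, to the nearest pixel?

360 px

Fitted into 1911×819, the feature spans the height; its width is 819 × 2/1 ≈ 1638.00 px.
Resizing to 420 px wide multiplies everything by 0.2198: 1638.00 → 360.00 px.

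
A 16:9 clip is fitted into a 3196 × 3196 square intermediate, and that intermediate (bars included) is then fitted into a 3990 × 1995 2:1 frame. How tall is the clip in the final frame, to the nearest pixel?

16:9 in 3196×3196: fills the width, so the clip is 3196.00 × 1797.75.
Second fit — the square canvas into 3990×1995 spans the height: 1995.00 × 1995.00 (×0.6242 from 3196×3196).
Applying the same ×0.6242: 1797.75 → 1122.19.

1122 px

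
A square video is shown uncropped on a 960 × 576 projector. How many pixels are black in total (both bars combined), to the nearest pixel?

221184 pixels

square (1.000) < 5:3 (1.667), so the video fills the height.
The video is 576 × 1/1 ≈ 576.0000 px wide.
Black = 960 − 576.0000 = 384.0000 px.
Bar area = 384.0000 × 576 ≈ 221184 px.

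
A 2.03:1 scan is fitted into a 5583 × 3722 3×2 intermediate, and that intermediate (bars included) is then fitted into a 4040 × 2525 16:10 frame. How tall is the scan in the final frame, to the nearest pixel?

Inside the 5583×3722 canvas the scan is width-limited at 5583.00 × 2750.25.
3×2 in 4040×2525: fills the height, so the intermediate becomes 3787.50 × 2525.00 — a scale of ×0.6784.
So the scan's height is 2750.25 × 0.6784 ≈ 1865.76.

1866 px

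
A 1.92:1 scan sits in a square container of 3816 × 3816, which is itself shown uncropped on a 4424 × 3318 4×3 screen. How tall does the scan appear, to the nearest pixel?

1728 px

1.92:1 in 3816×3816: fills the width, so the scan is 3816.00 × 1987.50.
The square canvas is height-limited in 4424×3318, giving 3318.00 × 3318.00; scale factor 0.8695.
So the scan's height is 1987.50 × 0.8695 ≈ 1728.12.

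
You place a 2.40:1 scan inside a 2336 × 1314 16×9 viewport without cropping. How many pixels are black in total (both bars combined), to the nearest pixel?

795797 pixels

Since 2.400 > 1.778, the scan is width-limited.
That makes the image 973.3333 px tall (2336 / 2.400).
Black = 1314 − 973.3333 = 340.6667 px.
Bar area = 340.6667 × 2336 ≈ 795797 px.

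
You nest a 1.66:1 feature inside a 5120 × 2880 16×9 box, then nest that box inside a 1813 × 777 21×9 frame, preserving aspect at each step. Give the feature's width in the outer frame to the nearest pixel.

Inside the 5120×2880 canvas the feature is height-limited at 4780.80 × 2880.00.
16×9 in 1813×777: fills the height, so the intermediate becomes 1381.33 × 777.00 — a scale of ×0.2698.
The feature scales with it: width 4780.80 × 0.2698 ≈ 1289.82.

1290 px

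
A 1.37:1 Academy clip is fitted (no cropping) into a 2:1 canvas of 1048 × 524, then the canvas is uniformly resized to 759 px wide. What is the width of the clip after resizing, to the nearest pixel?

520 px

At 1048×524 the clip is height-limited, so width = 524 × 1.370 ≈ 717.88 px.
Scaling 1048 → 759 is ×0.7242, so the width becomes 717.88 × 0.7242 ≈ 519.91 px.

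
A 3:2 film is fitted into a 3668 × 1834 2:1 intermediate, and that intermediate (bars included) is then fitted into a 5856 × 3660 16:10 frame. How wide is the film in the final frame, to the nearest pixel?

4392 px

3:2 in 3668×1834: fills the height, so the film is 2751.00 × 1834.00.
The 2:1 canvas is width-limited in 5856×3660, giving 5856.00 × 2928.00; scale factor 1.5965.
Applying the same ×1.5965: 2751.00 → 4392.00.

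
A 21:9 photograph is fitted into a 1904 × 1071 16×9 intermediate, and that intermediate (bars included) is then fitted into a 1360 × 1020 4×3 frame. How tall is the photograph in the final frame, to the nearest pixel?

583 px

21:9 in 1904×1071: fills the width, so the photograph is 1904.00 × 816.00.
The 16×9 canvas is width-limited in 1360×1020, giving 1360.00 × 765.00; scale factor 0.7143.
So the photograph's height is 816.00 × 0.7143 ≈ 582.86.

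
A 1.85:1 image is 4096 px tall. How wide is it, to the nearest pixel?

Width = 4096 × 1.850 = 7577.60.

7578 px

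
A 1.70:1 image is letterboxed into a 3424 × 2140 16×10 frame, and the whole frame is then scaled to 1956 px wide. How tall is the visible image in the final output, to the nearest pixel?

At 3424×2140 the image is width-limited, so height = 3424 / 1.700 ≈ 2014.12 px.
Resizing to 1956 px wide multiplies everything by 0.5713: 2014.12 → 1150.59 px.

1151 px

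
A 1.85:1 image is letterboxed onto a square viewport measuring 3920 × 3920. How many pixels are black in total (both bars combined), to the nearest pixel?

1.85:1 is wider than square, so it spans the full width.
The image is 3920 / 1.850 ≈ 2118.9189 px tall.
Leftover height: 3920 − 2118.9189 = 1801.0811 px.
Bar area = 1801.0811 × 3920 ≈ 7060238 px.

7060238 pixels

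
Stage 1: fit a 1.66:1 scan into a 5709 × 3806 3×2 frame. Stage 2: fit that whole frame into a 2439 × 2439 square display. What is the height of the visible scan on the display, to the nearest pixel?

1469 px

1.66:1 in 5709×3806: fills the width, so the scan is 5709.00 × 3439.16.
The 3×2 canvas is width-limited in 2439×2439, giving 2439.00 × 1626.00; scale factor 0.4272.
So the scan's height is 3439.16 × 0.4272 ≈ 1469.28.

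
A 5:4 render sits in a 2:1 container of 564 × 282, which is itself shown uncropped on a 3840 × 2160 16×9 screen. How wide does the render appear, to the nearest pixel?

Inside the 564×282 canvas the render is height-limited at 352.50 × 282.00.
2:1 in 3840×2160: fills the width, so the intermediate becomes 3840.00 × 1920.00 — a scale of ×6.8085.
Applying the same ×6.8085: 352.50 → 2400.00.

2400 px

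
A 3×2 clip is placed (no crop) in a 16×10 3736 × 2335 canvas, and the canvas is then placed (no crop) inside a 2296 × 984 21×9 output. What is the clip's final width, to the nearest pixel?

1476 px

3×2 in 3736×2335: fills the height, so the clip is 3502.50 × 2335.00.
Second fit — the 16×10 canvas into 2296×984 spans the height: 1574.40 × 984.00 (×0.4214 from 3736×2335).
The clip scales with it: width 3502.50 × 0.4214 ≈ 1476.00.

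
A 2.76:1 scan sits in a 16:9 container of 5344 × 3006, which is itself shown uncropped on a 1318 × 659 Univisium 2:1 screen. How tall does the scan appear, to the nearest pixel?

424 px

2.76:1 in 5344×3006: fills the width, so the scan is 5344.00 × 1936.23.
The 16:9 canvas is height-limited in 1318×659, giving 1171.56 × 659.00; scale factor 0.2192.
Applying the same ×0.2192: 1936.23 → 424.48.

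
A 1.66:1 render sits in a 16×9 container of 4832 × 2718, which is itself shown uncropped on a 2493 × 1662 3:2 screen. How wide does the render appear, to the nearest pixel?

2328 px

Inside the 4832×2718 canvas the render is height-limited at 4511.88 × 2718.00.
The 16×9 canvas is width-limited in 2493×1662, giving 2493.00 × 1402.31; scale factor 0.5159.
Applying the same ×0.5159: 4511.88 → 2327.84.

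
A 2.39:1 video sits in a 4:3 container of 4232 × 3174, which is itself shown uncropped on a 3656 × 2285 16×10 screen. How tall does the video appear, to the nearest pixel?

1275 px

2.39:1 in 4232×3174: fills the width, so the video is 4232.00 × 1770.71.
4:3 in 3656×2285: fills the height, so the intermediate becomes 3046.67 × 2285.00 — a scale of ×0.7199.
So the video's height is 1770.71 × 0.7199 ≈ 1274.76.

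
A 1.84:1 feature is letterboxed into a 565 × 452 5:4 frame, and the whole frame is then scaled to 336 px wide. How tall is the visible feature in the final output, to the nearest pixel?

At 565×452 the feature is width-limited, so height = 565 / 1.840 ≈ 307.07 px.
Resizing to 336 px wide multiplies everything by 0.5947: 307.07 → 182.61 px.

183 px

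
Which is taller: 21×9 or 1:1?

1:1

21×9 = 2.333 and 1; 2.333 > 1. The smaller width-to-height ratio is the taller frame.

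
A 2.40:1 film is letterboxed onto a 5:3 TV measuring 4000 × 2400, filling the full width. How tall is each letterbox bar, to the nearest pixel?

367 px

The film is 4000 / 2.400 ≈ 1666.67 px tall.
2400 − 1666.67 = 733.33 px of bars (366.67 each).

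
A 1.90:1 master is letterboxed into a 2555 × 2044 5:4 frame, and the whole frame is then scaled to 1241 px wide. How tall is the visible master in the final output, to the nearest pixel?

Fitted into 2555×2044, the master spans the width; its height is 2555 / 1.900 ≈ 1344.74 px.
The frame scales by 1241/2555 = 0.4857; 1344.74 × 0.4857 ≈ 653.16 px.

653 px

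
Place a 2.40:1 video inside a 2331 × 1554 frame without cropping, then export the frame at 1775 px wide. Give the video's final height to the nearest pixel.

740 px

In the 2331×1554 frame the video fills the width: height = 2331 / 2.400 ≈ 971.25 px.
The frame scales by 1775/2331 = 0.7615; 971.25 × 0.7615 ≈ 739.58 px.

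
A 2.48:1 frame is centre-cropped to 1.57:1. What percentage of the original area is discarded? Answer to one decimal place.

1.57:1 is narrower than 2.48:1, so the crop keeps the full height and trims the width.
(1.570)/(2.480) ≈ 0.633 of the area survives, leaving 36.69% discarded.

36.7%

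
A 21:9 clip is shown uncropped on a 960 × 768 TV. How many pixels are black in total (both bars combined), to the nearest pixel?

342309 pixels

21:9 (2.333) > 5:4 (1.250), so the clip fills the width.
That makes the image 411.4286 px tall (960 × 9/21).
768 − 411.4286 = 356.5714 px of bars.
Across the 960-px span: 356.5714 × 960 ≈ 342309 px.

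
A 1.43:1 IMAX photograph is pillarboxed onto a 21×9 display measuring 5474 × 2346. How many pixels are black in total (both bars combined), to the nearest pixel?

4971690 pixels

1.43:1 IMAX is narrower than 21×9, so it spans the full height.
Content width = 2346 × 1.430 ≈ 3354.7800 px.
5474 − 3354.7800 = 2119.2200 px of bars.
Bar area = 2119.2200 × 2346 ≈ 4971690 px.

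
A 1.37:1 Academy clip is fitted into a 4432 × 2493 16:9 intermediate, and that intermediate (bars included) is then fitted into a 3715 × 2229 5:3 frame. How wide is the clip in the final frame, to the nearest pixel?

2863 px

First fit — 1.37:1 Academy into 4432×2493 spans the height: 3415.41 × 2493.00.
The 16:9 canvas is width-limited in 3715×2229, giving 3715.00 × 2089.69; scale factor 0.8382.
The clip scales with it: width 3415.41 × 0.8382 ≈ 2862.87.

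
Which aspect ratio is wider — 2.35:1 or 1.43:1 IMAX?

2.35 and 1.43; 2.35 > 1.43.

2.35:1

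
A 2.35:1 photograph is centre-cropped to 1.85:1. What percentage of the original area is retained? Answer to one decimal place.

78.7%

1.85:1 is narrower than 2.35:1, so the crop keeps the full height and trims the width.
(1.850)/(2.350) ≈ 0.787 of the area survives.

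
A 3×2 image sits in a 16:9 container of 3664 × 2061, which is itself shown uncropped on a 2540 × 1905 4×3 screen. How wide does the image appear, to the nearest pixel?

Inside the 3664×2061 canvas the image is height-limited at 3091.50 × 2061.00.
The 16:9 canvas is width-limited in 2540×1905, giving 2540.00 × 1428.75; scale factor 0.6932.
Applying the same ×0.6932: 3091.50 → 2143.12.

2143 px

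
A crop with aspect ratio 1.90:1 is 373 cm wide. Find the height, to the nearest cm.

At 1.90:1, 373 / 1.900 ≈ 196.32.

196 cm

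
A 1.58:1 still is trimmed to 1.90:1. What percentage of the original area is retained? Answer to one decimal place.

83.2%

1.90:1 is wider than 1.58:1, so the crop keeps the full width and trims the height.
Area ratio = (1.580)/(1.900) = 83.16% retained.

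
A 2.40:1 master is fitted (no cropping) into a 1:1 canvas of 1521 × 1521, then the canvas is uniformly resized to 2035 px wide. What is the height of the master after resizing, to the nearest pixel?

In the 1521×1521 frame the master fills the width: height = 1521 / 2.400 ≈ 633.75 px.
The frame scales by 2035/1521 = 1.3379; 633.75 × 1.3379 ≈ 847.92 px.

848 px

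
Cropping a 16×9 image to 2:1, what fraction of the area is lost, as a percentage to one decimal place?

2:1 is wider than 16×9, so the crop keeps the full width and trims the height.
Area ratio = (1.778)/(2.000) = 88.89%; the remaining 11.11% is cropped out.

11.1%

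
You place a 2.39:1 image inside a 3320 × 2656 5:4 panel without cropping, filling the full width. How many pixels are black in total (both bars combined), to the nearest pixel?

The image is 3320 / 2.390 ≈ 1389.1213 px tall.
Leftover height: 2656 − 1389.1213 = 1266.8787 px.
Bar area = 1266.8787 × 3320 ≈ 4206037 px.

4206037 pixels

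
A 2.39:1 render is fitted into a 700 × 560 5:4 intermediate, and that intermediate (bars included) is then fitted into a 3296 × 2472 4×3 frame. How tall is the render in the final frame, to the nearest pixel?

Inside the 700×560 canvas the render is width-limited at 700.00 × 292.89.
The 5:4 canvas is height-limited in 3296×2472, giving 3090.00 × 2472.00; scale factor 4.4143.
Applying the same ×4.4143: 292.89 → 1292.89.

1293 px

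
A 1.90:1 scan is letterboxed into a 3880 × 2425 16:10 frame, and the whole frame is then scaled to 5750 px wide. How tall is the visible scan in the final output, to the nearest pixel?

3026 px

In the 3880×2425 frame the scan fills the width: height = 3880 / 1.900 ≈ 2042.11 px.
Scaling 3880 → 5750 is ×1.4820, so the height becomes 2042.11 × 1.4820 ≈ 3026.32 px.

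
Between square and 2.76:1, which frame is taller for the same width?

square = 1 and 2.76; 2.76 > 1. The smaller width-to-height ratio is the taller frame.

square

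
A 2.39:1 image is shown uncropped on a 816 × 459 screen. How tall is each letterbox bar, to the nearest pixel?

59 px

2.39:1 (2.390) > 16:9 (1.778), so the image fills the width.
That makes the image 341.42 px tall (816 / 2.390).
Black = 459 − 341.42 = 117.58 px, or 58.79 per bar.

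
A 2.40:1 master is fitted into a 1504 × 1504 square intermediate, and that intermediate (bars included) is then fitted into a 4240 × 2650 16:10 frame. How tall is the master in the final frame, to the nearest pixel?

First fit — 2.40:1 into 1504×1504 spans the width: 1504.00 × 626.67.
square in 4240×2650: fills the height, so the intermediate becomes 2650.00 × 2650.00 — a scale of ×1.7620.
The master scales with it: height 626.67 × 1.7620 ≈ 1104.17.

1104 px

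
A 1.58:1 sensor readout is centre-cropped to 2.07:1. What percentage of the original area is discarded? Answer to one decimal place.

The width stays; only height is cut (since 2.07:1 is wider than 1.58:1).
Area ratio = (1.580)/(2.070) = 76.33%; the remaining 23.67% is cropped out.

23.7%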